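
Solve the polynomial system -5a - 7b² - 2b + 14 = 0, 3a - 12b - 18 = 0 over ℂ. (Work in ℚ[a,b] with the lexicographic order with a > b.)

Compute a lex Gröbner basis by Buchberger's algorithm.
f_1 = -5a - 7b² - 2b + 14, LT = a.
f_2 = 3a - 12b - 18, LT = a.

S(f_1,f_2): lcm = a. S = 7/5b² + 22/5b + 16/5.
  leading term b²: no divisor's leading term divides it; move 7/5b² to the remainder.
  leading term b: no divisor's leading term divides it; move 22/5b to the remainder.
  leading term 1: no divisor's leading term divides it; move 16/5 to the remainder.
  remainder 7/5b² + 22/5b + 16/5 ≠ 0; add h_3 = 7/5b² + 22/5b + 16/5 to the basis.

The other S-polynomials (S(f_1,h_3), S(f_2,h_3)) all reduce to 0 modulo the current basis, so we have a Gröbner basis.
Inter-reduce: drop elements whose leading term is divisible by another's, tail-reduce, and make monic.
Reduced Gröbner basis: {a - 4b - 6, b² + 22/7b + 16/7}.

Since the basis is lex-ordered, b² + 22/7b + 16/7 is univariate in b. Its roots are {-2, -8/7}. Back-substituting each root into the other basis elements fixes the other coordinates.
  b = -2: the earlier basis element becomes a + 2 = 0, giving a = -2 — point (-2, -2).
  b = -8/7: the earlier basis element becomes a - 10/7 = 0, giving a = 10/7 — point (10/7, -8/7).
Zero-dimensionality of the ideal guarantees finitely many solutions over ℂ.

{(-2, -2), (10/7, -8/7)}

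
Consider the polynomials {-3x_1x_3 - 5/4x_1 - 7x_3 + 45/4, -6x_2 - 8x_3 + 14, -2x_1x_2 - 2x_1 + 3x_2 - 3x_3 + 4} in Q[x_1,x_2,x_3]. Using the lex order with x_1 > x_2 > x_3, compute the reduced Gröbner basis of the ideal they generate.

G = {x_1 + 17/10x_3 - 27/10, x_2 + 4/3x_3 - 7/3, x_3^2 - 173/68x_3 + 105/68}

Buchberger's algorithm terminates because the ascending chain of leading-term ideals stabilizes.

f_1 = -3x_1x_3 - 5/4x_1 - 7x_3 + 45/4, LT = x_1x_3.
f_2 = -6x_2 - 8x_3 + 14, LT = x_2.
f_3 = -2x_1x_2 - 2x_1 + 3x_2 - 3x_3 + 4, LT = x_1x_2.

S(f_1,f_3): lcm = x_1x_2x_3. S = 5/12x_1x_2 - x_1x_3 + 23/6x_2x_3 - 15/4x_2 - 3/2x_3^2 + 2x_3.
  reduce S modulo (f_1, f_2, f_3):
  remainder 175/108x_1 - 119/18x_3^2 + 1057/54x_3 - 175/12 ≠ 0; add g_4 = 175/108x_1 - 119/18x_3^2 + 1057/54x_3 - 175/12 to the basis.

S(f_2,f_3): lcm = x_1x_2. S = 4/3x_1x_3 - 10/3x_1 + 3/2x_2 - 3/2x_3 + 2.
  reduce S modulo (f_1, f_2, f_3, g_4):
  remainder -238/15x_3^2 + 1211/30x_3 - 49/2 ≠ 0; add g_5 = -238/15x_3^2 + 1211/30x_3 - 49/2 to the basis.

The other S-polynomials (S(f_1,f_2), S(f_1,g_4), S(f_2,g_4), S(f_3,g_4), S(f_1,g_5), S(f_2,g_5), S(f_3,g_5), S(g_4,g_5)) all reduce to 0 modulo the current basis, so we have a Gröbner basis.
Inter-reduce: drop elements whose leading term is divisible by another's, tail-reduce, and make monic.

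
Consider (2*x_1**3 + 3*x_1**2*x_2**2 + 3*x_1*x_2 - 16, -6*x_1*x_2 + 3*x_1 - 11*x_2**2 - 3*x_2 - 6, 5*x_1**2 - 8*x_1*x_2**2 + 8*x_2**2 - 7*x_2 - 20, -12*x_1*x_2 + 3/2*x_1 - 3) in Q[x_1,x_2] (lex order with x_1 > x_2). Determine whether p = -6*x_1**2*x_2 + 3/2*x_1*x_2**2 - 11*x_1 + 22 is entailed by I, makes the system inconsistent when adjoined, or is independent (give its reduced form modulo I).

-6*x_1**2*x_2 + 3/2*x_1*x_2**2 - 11*x_1 + 22 lies in I (it reduces to 0).

First compute the reduced Gröbner basis of I by Buchberger's algorithm.
f_1 = 2*x_1**3 + 3*x_1**2*x_2**2 + 3*x_1*x_2 - 16, LT = x_1**3.
f_2 = -6*x_1*x_2 + 3*x_1 - 11*x_2**2 - 3*x_2 - 6, LT = x_1*x_2.
f_3 = 5*x_1**2 - 8*x_1*x_2**2 + 8*x_2**2 - 7*x_2 - 20, LT = x_1**2.
f_4 = -12*x_1*x_2 + 3/2*x_1 - 3, LT = x_1*x_2.

S(f_1,f_2): lcm = x_1**3*x_2. S = 1/2*x_1**3 + 3/2*x_1**2*x_2**3 - 11/6*x_1**2*x_2**2 - 1/2*x_1**2*x_2 - x_1**2 + 3/2*x_1*x_2**2 - 8*x_2.
  reduce S modulo (f_1, f_2, f_3, f_4):
  remainder 7667/2880*x_1 + 121/24*x_2**5 - 385/432*x_2**4 - 1867/4320*x_2**3 - 32563/8640*x_2**2 - 37543/2880*x_2 - 7667/1440 ≠ 0; add h_5 = 7667/2880*x_1 + 121/24*x_2**5 - 385/432*x_2**4 - 1867/4320*x_2**3 - 32563/8640*x_2**2 - 37543/2880*x_2 - 7667/1440 to the basis.

S(f_1,f_3): lcm = x_1**3. S = 31/10*x_1**2*x_2**2 - 8/5*x_1*x_2**2 + 29/10*x_1*x_2 + 4*x_1 - 8.
  reduce S modulo (f_1, f_2, f_3, f_4, h_5):
  remainder -847/6970*x_2**5 + 291093/27880*x_2**4 + 140291/8364*x_2**3 + 1428479/83640*x_2**2 + 317229/27880*x_2 ≠ 0; add h_6 = -847/6970*x_2**5 + 291093/27880*x_2**4 + 140291/8364*x_2**3 + 1428479/83640*x_2**2 + 317229/27880*x_2 to the basis.

S(f_1,f_4): lcm = x_1**3*x_2. S = 1/8*x_1**3 + 3/2*x_1**2*x_2**3 - 1/4*x_1**2 + 3/2*x_1*x_2**2 - 8*x_2.
  reduce S modulo (f_1, f_2, f_3, f_4, h_5, h_6):
  remainder 3971/6*x_2**4 + 76409/72*x_2**3 + 853999/792*x_2**2 + 2811/4*x_2 ≠ 0; add h_7 = 3971/6*x_2**4 + 76409/72*x_2**3 + 853999/792*x_2**2 + 2811/4*x_2 to the basis.

S(f_2,f_3): lcm = x_1**2*x_2. S = -1/2*x_1**2 + 8/5*x_1*x_2**3 + 11/6*x_1*x_2**2 + 1/2*x_1*x_2 + x_1 - 8/5*x_2**3 + 7/5*x_2**2 + 4*x_2.
  reduce S modulo (f_1, f_2, f_3, f_4, h_5, h_6, h_7):
  remainder -13825169/5458320*x_2**3 + 92264861/60041520*x_2**2 + 389981/101080*x_2 ≠ 0; add h_8 = -13825169/5458320*x_2**3 + 92264861/60041520*x_2**2 + 389981/101080*x_2 to the basis.

S(f_2,f_4): lcm = x_1*x_2. S = -3/8*x_1 + 11/6*x_2**2 + 1/2*x_2 + 3/4.
  reduce S modulo (f_1, f_2, f_3, f_4, h_5, h_6, h_7, h_8):
  remainder 697426267/331804056*x_2**2 + 110220365/110601352*x_2 ≠ 0; add h_9 = 697426267/331804056*x_2**2 + 110220365/110601352*x_2 to the basis.

S(f_3,f_4): lcm = x_1**2*x_2. S = 1/8*x_1**2 - 8/5*x_1*x_2**3 - 1/4*x_1 + 8/5*x_2**3 - 7/5*x_2**2 - 4*x_2.
  reduce S modulo (f_1, f_2, f_3, f_4, h_5, h_6, h_7, h_8, h_9):
  remainder -30240905727/5579410136*x_2 ≠ 0; add h_10 = -30240905727/5579410136*x_2 to the basis.

The other S-polynomials (S(f_1,h_5), S(f_2,h_5), S(f_3,h_5), S(f_4,h_5), S(f_1,h_6), S(f_2,h_6), S(f_3,h_6), S(f_4,h_6), S(h_5,h_6), S(f_1,h_7), S(f_2,h_7), S(f_3,h_7), S(f_4,h_7), S(h_5,h_7), S(h_6,h_7), S(f_1,h_8), S(f_2,h_8), S(f_3,h_8), S(f_4,h_8), S(h_5,h_8), S(h_6,h_8), S(h_7,h_8), S(f_1,h_9), S(f_2,h_9), S(f_3,h_9), S(f_4,h_9), S(h_5,h_9), S(h_6,h_9), S(h_7,h_9), S(h_8,h_9), S(f_1,h_10), S(f_2,h_10), S(f_3,h_10), S(f_4,h_10), S(h_5,h_10), S(h_6,h_10), S(h_7,h_10), S(h_8,h_10), S(h_9,h_10)) all reduce to 0 modulo the current basis, so we have a Gröbner basis.
Inter-reduce: drop elements whose leading term is divisible by another's, tail-reduce, and make monic.
Reduced Gröbner basis: {x_1 - 2, x_2}.
Label its elements g_1 = x_1 - 2, g_2 = x_2.

Reduce p = -6*x_1**2*x_2 + 3/2*x_1*x_2**2 - 11*x_1 + 22 modulo G:
  leading term x_1**2*x_2: subtract (-6*x_1*x_2)·g_1 from -6*x_1**2*x_2 + 3/2*x_1*x_2**2 - 11*x_1 + 22 → 3/2*x_1*x_2**2 - 12*x_1*x_2 - 11*x_1 + 22
  leading term x_1*x_2**2: subtract (3/2*x_2**2)·g_1 from 3/2*x_1*x_2**2 - 12*x_1*x_2 - 11*x_1 + 22 → -12*x_1*x_2 - 11*x_1 + 3*x_2**2 + 22
  leading term x_1*x_2: subtract (-12*x_2)·g_1 from -12*x_1*x_2 - 11*x_1 + 3*x_2**2 + 22 → -11*x_1 + 3*x_2**2 - 24*x_2 + 22
  leading term x_1: subtract (-11)·g_1 from -11*x_1 + 3*x_2**2 - 24*x_2 + 22 → 3*x_2**2 - 24*x_2
  leading term x_2**2: subtract (3*x_2)·g_2 from 3*x_2**2 - 24*x_2 → -24*x_2
  leading term x_2: subtract (-24)·g_2 from -24*x_2 → 0
  normal form = 0.
Since the normal form is 0, p ∈ I.

The remainder on division by a Gröbner basis is unique — it is the normal form.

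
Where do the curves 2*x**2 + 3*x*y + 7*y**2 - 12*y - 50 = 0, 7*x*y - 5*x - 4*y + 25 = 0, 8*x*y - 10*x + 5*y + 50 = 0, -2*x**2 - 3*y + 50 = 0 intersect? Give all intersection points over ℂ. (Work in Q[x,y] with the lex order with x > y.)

Compute a lex Gröbner basis by Buchberger's algorithm.
f_1 = 2*x**2 + 3*x*y + 7*y**2 - 12*y - 50, LT = x**2.
f_2 = 7*x*y - 5*x - 4*y + 25, LT = x*y.
f_3 = 8*x*y - 10*x + 5*y + 50, LT = x*y.
f_4 = -2*x**2 - 3*y + 50, LT = x**2.

S(f_1,f_2): lcm = x**2*y. S = 5/7*x**2 + 3/2*x*y**2 + 4/7*x*y - 25/7*x + 7/2*y**3 - 6*y**2 - 25*y.
  reduce S modulo (f_1, f_2, f_3, f_4):
  remainder -155/49*x + 7/2*y**3 - 107/14*y**2 - 2523/98*y + 775/49 ≠ 0; add h_5 = -155/49*x + 7/2*y**3 - 107/14*y**2 - 2523/98*y + 775/49 to the basis.

S(f_1,f_3): lcm = x**2*y. S = 5/4*x**2 + 3/2*x*y**2 - 5/8*x*y - 25/4*x + 7/2*y**3 - 6*y**2 - 25*y.
  reduce S modulo (f_1, f_2, f_3, f_4, h_5):
  remainder -1127/248*y**3 + 499/62*y**2 + 61625/1736*y ≠ 0; add h_6 = -1127/248*y**3 + 499/62*y**2 + 61625/1736*y to the basis.

S(f_1,f_4): lcm = x**2. S = 3/2*x*y + 7/2*y**2 - 15/2*y.
  reduce S modulo (f_1, f_2, f_3, f_4, h_5, h_6):
  remainder 277/92*y**2 - 1965/322*y ≠ 0; add h_7 = 277/92*y**2 - 1965/322*y to the basis.

S(f_2,f_3): lcm = x*y. S = 15/28*x - 67/56*y - 75/28.
  reduce S modulo (f_1, f_2, f_3, f_4, h_5, h_6, h_7):
  remainder -3151/2216*y ≠ 0; add h_8 = -3151/2216*y to the basis.

The other S-polynomials (S(f_2,f_4), S(f_3,f_4), S(f_1,h_5), S(f_2,h_5), S(f_3,h_5), S(f_4,h_5), S(f_1,h_6), S(f_2,h_6), S(f_3,h_6), S(f_4,h_6), S(h_5,h_6), S(f_1,h_7), S(f_2,h_7), S(f_3,h_7), S(f_4,h_7), S(h_5,h_7), S(h_6,h_7), S(f_1,h_8), S(f_2,h_8), S(f_3,h_8), S(f_4,h_8), S(h_5,h_8), S(h_6,h_8), S(h_7,h_8)) all reduce to 0 modulo the current basis, so we have a Gröbner basis.
Inter-reduce: drop elements whose leading term is divisible by another's, tail-reduce, and make monic.
Reduced Gröbner basis: {x - 5, y}.

From the last basis element, y = 0, so y takes values in {0}. Each choice, substituted upward through the basis, yields the corresponding point(s) of the solution set.
  y = 0: the earlier basis element becomes x - 5 = 0, giving x = 5 — point (5, 0).

{(5, 0)}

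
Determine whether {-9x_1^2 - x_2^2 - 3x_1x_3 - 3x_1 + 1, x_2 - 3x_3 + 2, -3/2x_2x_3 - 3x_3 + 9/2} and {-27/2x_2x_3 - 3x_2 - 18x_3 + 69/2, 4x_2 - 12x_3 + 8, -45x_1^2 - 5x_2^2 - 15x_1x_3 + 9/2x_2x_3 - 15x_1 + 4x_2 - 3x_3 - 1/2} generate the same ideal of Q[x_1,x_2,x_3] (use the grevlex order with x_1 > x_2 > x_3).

Yes, the ideals are equal.

Since reduced Gröbner bases are canonical representatives of ideals under a given ordering, it suffices to compute and compare them.
Buchberger on the first generating set:
f_1 = -9x_1^2 - x_2^2 - 3x_1x_3 - 3x_1 + 1, LT = x_1^2.
f_2 = x_2 - 3x_3 + 2, LT = x_2.
f_3 = -3/2x_2x_3 - 3x_3 + 9/2, LT = x_2x_3.

S(f_2,f_3): lcm = x_2x_3. S = -3x_3^2 + 3.
  leading term x_3^2: no divisor's leading term divides it; move -3x_3^2 to the remainder.
  leading term 1: no divisor's leading term divides it; move 3 to the remainder.
  remainder -3x_3^2 + 3 ≠ 0; add g_4 = -3x_3^2 + 3 to the basis.

The other S-polynomials (S(f_1,f_2), S(f_1,f_3), S(f_1,g_4), S(f_2,g_4), S(f_3,g_4)) all reduce to 0 modulo the current basis, so we have a Gröbner basis.
Inter-reduce: drop elements whose leading term is divisible by another's, tail-reduce, and make monic.
Reduced Gröbner basis: {x_1^2 + 1/3x_1x_3 + 1/3x_1 - 4/3x_3 + 4/3, x_3^2 - 1, x_2 - 3x_3 + 2}.

Buchberger on the second generating set:
h_1 = -27/2x_2x_3 - 3x_2 - 18x_3 + 69/2, LT = x_2x_3.
h_2 = 4x_2 - 12x_3 + 8, LT = x_2.
h_3 = -45x_1^2 - 5x_2^2 - 15x_1x_3 + 9/2x_2x_3 - 15x_1 + 4x_2 - 3x_3 - 1/2, LT = x_1^2.

S(h_1,h_2): lcm = x_2x_3. S = 3x_3^2 + 2/9x_2 - 2/3x_3 - 23/9.
  leading term x_3^2: no divisor's leading term divides it; move 3x_3^2 to the remainder.
  leading term x_2: subtract (1/18)·h_2 from 2/9x_2 - 2/3x_3 - 23/9 → -3
  leading term 1: no divisor's leading term divides it; move -3 to the remainder.
  remainder 3x_3^2 - 3 ≠ 0; add k_4 = 3x_3^2 - 3 to the basis.

The other S-polynomials (S(h_1,h_3), S(h_2,h_3), S(h_1,k_4), S(h_2,k_4), S(h_3,k_4)) all reduce to 0 modulo the current basis, so we have a Gröbner basis.
Inter-reduce: drop elements whose leading term is divisible by another's, tail-reduce, and make monic.
Reduced Gröbner basis: {x_1^2 + 1/3x_1x_3 + 1/3x_1 - 4/3x_3 + 4/3, x_3^2 - 1, x_2 - 3x_3 + 2}.

The two bases agree; hence the ideals are identical.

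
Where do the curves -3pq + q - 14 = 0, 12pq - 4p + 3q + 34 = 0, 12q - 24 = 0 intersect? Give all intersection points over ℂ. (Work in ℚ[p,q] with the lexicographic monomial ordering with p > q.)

{(-2, 2)}

Compute a lex Gröbner basis by Buchberger's algorithm.
f_1 = -3pq + q - 14, LT = pq.
f_2 = 12pq - 4p + 3q + 34, LT = pq.
f_3 = 12q - 24, LT = q.

S(f_1,f_2): lcm = pq. S = ⅓p - 7/12q + 11/6.
  reduce S modulo (f_1, f_2, f_3):
  remainder ⅓p + ⅔ ≠ 0; add h_4 = ⅓p + ⅔ to the basis.

The other S-polynomials (S(f_1,f_3), S(f_2,f_3), S(f_1,h_4), S(f_2,h_4), S(f_3,h_4)) all reduce to 0 modulo the current basis, so we have a Gröbner basis.
Inter-reduce: drop elements whose leading term is divisible by another's, tail-reduce, and make monic.
Reduced Gröbner basis: {p + 2, q - 2}.

From the last basis element, q - 2 = 0, so q takes values in {2}. Each choice, substituted upward through the basis, yields the corresponding point(s) of the solution set.
  q = 2: the earlier basis element becomes p + 2 = 0, giving p = -2 — point (-2, 2).
A lex Gröbner basis triangularizes the system, enabling back-substitution.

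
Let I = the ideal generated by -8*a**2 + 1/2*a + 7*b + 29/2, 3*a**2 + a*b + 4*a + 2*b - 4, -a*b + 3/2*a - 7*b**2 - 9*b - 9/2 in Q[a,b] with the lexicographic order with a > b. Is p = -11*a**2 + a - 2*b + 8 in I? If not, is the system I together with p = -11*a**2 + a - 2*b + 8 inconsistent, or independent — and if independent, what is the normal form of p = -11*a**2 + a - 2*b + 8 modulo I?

First compute the reduced Gröbner basis of I by Buchberger's algorithm.
f_1 = -8*a**2 + 1/2*a + 7*b + 29/2, LT = a**2.
f_2 = 3*a**2 + a*b + 4*a + 2*b - 4, LT = a**2.
f_3 = -a*b + 3/2*a - 7*b**2 - 9*b - 9/2, LT = a*b.

S(f_1,f_2): lcm = a**2. S = -1/3*a*b - 67/48*a - 37/24*b - 23/48.
  reduce S modulo (f_1, f_2, f_3):
  remainder -91/48*a + 7/3*b**2 + 35/24*b + 49/48 ≠ 0; add h_4 = -91/48*a + 7/3*b**2 + 35/24*b + 49/48 to the basis.

S(f_1,f_3): lcm = a**2*b. S = 3/2*a**2 - 7*a*b**2 - 145/16*a*b - 9/2*a - 7/8*b**2 - 29/16*b.
  reduce S modulo (f_1, f_2, f_3, h_4):
  remainder 49*b**3 + 32765/208*b**2 + 37669/208*b + 1887/26 ≠ 0; add h_5 = 49*b**3 + 32765/208*b**2 + 37669/208*b + 1887/26 to the basis.

S(f_2,f_3): lcm = a**2*b. S = 3/2*a**2 - 20/3*a*b**2 - 23/3*a*b - 9/2*a + 2/3*b**2 - 4/3*b.
  reduce S modulo (f_1, f_2, f_3, h_4, h_5):
  remainder -1357/364*b**2 - 2647/364*b - 645/182 ≠ 0; add h_6 = -1357/364*b**2 - 2647/364*b - 645/182 to the basis.

S(f_1,h_4): lcm = a**2. S = 16/13*a*b**2 + 10/13*a*b + 99/208*a - 7/8*b - 29/16.
  reduce S modulo (f_1, f_2, f_3, h_4, h_5, h_6):
  remainder -35183/17641*b - 35183/17641 ≠ 0; add h_7 = -35183/17641*b - 35183/17641 to the basis.

The other S-polynomials (S(f_2,h_4), S(f_3,h_4), S(f_1,h_5), S(f_2,h_5), S(f_3,h_5), S(h_4,h_5), S(f_1,h_6), S(f_2,h_6), S(f_3,h_6), S(h_4,h_6), S(h_5,h_6), S(f_1,h_7), S(f_2,h_7), S(f_3,h_7), S(h_4,h_7), S(h_5,h_7), S(h_6,h_7)) all reduce to 0 modulo the current basis, so we have a Gröbner basis.
Inter-reduce: drop elements whose leading term is divisible by another's, tail-reduce, and make monic.
Reduced Gröbner basis: {a - 1, b + 1}.
Label its elements g_1 = a - 1, g_2 = b + 1.

Reduce p = -11*a**2 + a - 2*b + 8 modulo G:
  leading term a**2: subtract (-11*a)·g_1 from -11*a**2 + a - 2*b + 8 → -10*a - 2*b + 8
  leading term a: subtract (-10)·g_1 from -10*a - 2*b + 8 → -2*b - 2
  leading term b: subtract (-2)·g_2 from -2*b - 2 → 0
  normal form = 0.
Since the normal form is 0, p ∈ I.

-11*a**2 + a - 2*b + 8 lies in I (it reduces to 0).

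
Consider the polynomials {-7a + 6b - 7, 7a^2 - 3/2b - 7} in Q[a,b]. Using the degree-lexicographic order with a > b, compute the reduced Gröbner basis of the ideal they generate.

This is the nonlinear analogue of row-reducing a linear system.

f_1 = -7a + 6b - 7, LT = a.
f_2 = 7a^2 - 3/2b - 7, LT = a^2.

S(f_1,f_2): lcm = a^2. S = -6/7ab + a + 3/14b + 1.
  leading term ab: subtract (6/49b)·f_1 from -6/7ab + a + 3/14b + 1 → -36/49b^2 + a + 15/14b + 1
  leading term b^2: no divisor's leading term divides it; move -36/49b^2 to the remainder.
  leading term a: subtract (-1/7)·f_1 from a + 15/14b + 1 → 27/14b
  leading term b: no divisor's leading term divides it; move 27/14b to the remainder.
  remainder -36/49b^2 + 27/14b ≠ 0; add g_3 = -36/49b^2 + 27/14b to the basis.

The other S-polynomials (S(f_1,g_3), S(f_2,g_3)) all reduce to 0 modulo the current basis, so we have a Gröbner basis.
Inter-reduce: drop elements whose leading term is divisible by another's, tail-reduce, and make monic.

G = {b^2 - 21/8b, a - 6/7b + 1}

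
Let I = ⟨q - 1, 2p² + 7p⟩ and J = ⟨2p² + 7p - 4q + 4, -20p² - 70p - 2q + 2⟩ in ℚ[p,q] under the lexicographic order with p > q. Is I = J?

Yes, the ideals are equal.

Equality of ideals is decidable: compute both reduced Gröbner bases (unique for the ordering) and check whether they agree.
Buchberger on the first generating set:
f_1 = q - 1, LT = q.
f_2 = 2p² + 7p, LT = p².

The S-polynomials (S(f_1,f_2)) all reduce to 0 modulo the current basis, so we have a Gröbner basis.
Inter-reduce: drop elements whose leading term is divisible by another's, tail-reduce, and make monic.
Reduced Gröbner basis: {p² + 7/2p, q - 1}.

Buchberger on the second generating set:
h_1 = 2p² + 7p - 4q + 4, LT = p².
h_2 = -20p² - 70p - 2q + 2, LT = p².

S(h_1,h_2): lcm = p². S = -21/10q + 21/10.
  leading term q: no divisor's leading term divides it; move -21/10q to the remainder.
  leading term 1: no divisor's leading term divides it; move 21/10 to the remainder.
  remainder -21/10q + 21/10 ≠ 0; add k_3 = -21/10q + 21/10 to the basis.

The other S-polynomials (S(h_1,k_3), S(h_2,k_3)) all reduce to 0 modulo the current basis, so we have a Gröbner basis.
Inter-reduce: drop elements whose leading term is divisible by another's, tail-reduce, and make monic.
Reduced Gröbner basis: {p² + 7/2p, q - 1}.

Same reduced basis, so the two generating sets span the same ideal.
The choice of monomial ordering does not affect the verdict — as long as both bases are computed under the same ordering, their equality decides ideal equality.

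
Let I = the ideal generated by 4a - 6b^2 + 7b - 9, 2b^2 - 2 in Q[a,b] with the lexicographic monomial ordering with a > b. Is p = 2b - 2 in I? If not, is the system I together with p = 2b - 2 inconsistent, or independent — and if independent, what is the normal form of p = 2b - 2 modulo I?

2b - 2 is independent of I; its normal form modulo I is 2b - 2.

First compute the reduced Gröbner basis of I by Buchberger's algorithm.
f_1 = 4a - 6b^2 + 7b - 9, LT = a.
f_2 = 2b^2 - 2, LT = b^2.

S(f_1,f_2): leading monomials are coprime, so the S-polynomial reduces to 0 (Buchberger's first criterion).
Every S-polynomial of the final basis reduces to 0, so we have a Gröbner basis.
Inter-reduce: drop elements whose leading term is divisible by another's, tail-reduce, and make monic.
Reduced Gröbner basis: {a + 7/4b - 15/4, b^2 - 1}.
Label its elements g_1 = a + 7/4b - 15/4, g_2 = b^2 - 1.

Reduce p = 2b - 2 modulo G:
  leading term b: no divisor's leading term divides it; move 2b to the remainder.
  leading term 1: no divisor's leading term divides it; move -2 to the remainder.
  normal form = 2b - 2.
The normal form is nonzero, so p ∉ I. Since p minus its normal form lies in I, I + (p) = I + (r) where r = 2b - 2; decide whether this ideal is the whole ring.
Run Buchberger on G together with r (pairs among the g_i already reduce to 0 since G is a Gröbner basis):
g_1 = a + 7/4b - 15/4, LT = a.
g_2 = b^2 - 1, LT = b^2.
r = 2b - 2, LT = b.

S(g_1,g_2): leading monomials are coprime, so the S-polynomial reduces to 0 (Buchberger's first criterion).
S(g_1,r): leading monomials are coprime, so the S-polynomial reduces to 0 (Buchberger's first criterion).
S(g_2,r): lcm = b^2. S = b - 1.
  leading term b: subtract (1/2)·r from b - 1 → 0
  remainder 0.

Every S-polynomial of the final basis reduces to 0, so we have a Gröbner basis.
Inter-reduce: drop elements whose leading term is divisible by another's, tail-reduce, and make monic.
Reduced Gröbner basis: {a - 2, b - 1}.
The reduced Gröbner basis of I + (p) is {a - 2, b - 1} ≠ {1}, a proper ideal, so the enlarged system stays consistent: p is independent of I, with normal form 2b - 2.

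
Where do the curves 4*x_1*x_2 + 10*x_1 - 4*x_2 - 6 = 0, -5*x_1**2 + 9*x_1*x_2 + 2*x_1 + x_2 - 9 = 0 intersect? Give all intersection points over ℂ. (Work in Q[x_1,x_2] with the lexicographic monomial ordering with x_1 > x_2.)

{(-1, -2), (-21/20 + sqrt(1281)/20, -9/20 + sqrt(1281)/20), (-sqrt(1281)/20 - 21/20, -sqrt(1281)/20 - 9/20)}

Compute a lex Gröbner basis by Buchberger's algorithm.
f_1 = 4*x_1*x_2 + 10*x_1 - 4*x_2 - 6, LT = x_1*x_2.
f_2 = -5*x_1**2 + 9*x_1*x_2 + 2*x_1 + x_2 - 9, LT = x_1**2.

S(f_1,f_2): lcm = x_1**2*x_2. S = 5/2*x_1**2 + 9/5*x_1*x_2**2 - 3/5*x_1*x_2 - 3/2*x_1 + 1/5*x_2**2 - 9/5*x_2.
  leading term x_1**2: subtract (-1/2)·f_2 from 5/2*x_1**2 + 9/5*x_1*x_2**2 - 3/5*x_1*x_2 - 3/2*x_1 + 1/5*x_2**2 - 9/5*x_2 → 9/5*x_1*x_2**2 + 39/10*x_1*x_2 - 1/2*x_1 + 1/5*x_2**2 - 13/10*x_2 - 9/2
  leading term x_1*x_2**2: subtract (9/20*x_2)·f_1 from 9/5*x_1*x_2**2 + 39/10*x_1*x_2 - 1/2*x_1 + 1/5*x_2**2 - 13/10*x_2 - 9/2 → -3/5*x_1*x_2 - 1/2*x_1 + 2*x_2**2 + 7/5*x_2 - 9/2
  leading term x_1*x_2: subtract (-3/20)·f_1 from -3/5*x_1*x_2 - 1/2*x_1 + 2*x_2**2 + 7/5*x_2 - 9/2 → x_1 + 2*x_2**2 + 4/5*x_2 - 27/5
  leading term x_1: no divisor's leading term divides it; move x_1 to the remainder.
  leading term x_2**2: no divisor's leading term divides it; move 2*x_2**2 to the remainder.
  leading term x_2: no divisor's leading term divides it; move 4/5*x_2 to the remainder.
  leading term 1: no divisor's leading term divides it; move -27/5 to the remainder.
  remainder x_1 + 2*x_2**2 + 4/5*x_2 - 27/5 ≠ 0; add h_3 = x_1 + 2*x_2**2 + 4/5*x_2 - 27/5 to the basis.

S(f_1,h_3): lcm = x_1*x_2. S = 5/2*x_1 - 2*x_2**3 - 4/5*x_2**2 + 22/5*x_2 - 3/2.
  leading term x_1: subtract (5/2)·h_3 from 5/2*x_1 - 2*x_2**3 - 4/5*x_2**2 + 22/5*x_2 - 3/2 → -2*x_2**3 - 29/5*x_2**2 + 12/5*x_2 + 12
  leading term x_2**3: no divisor's leading term divides it; move -2*x_2**3 to the remainder.
  leading term x_2**2: no divisor's leading term divides it; move -29/5*x_2**2 to the remainder.
  leading term x_2: no divisor's leading term divides it; move 12/5*x_2 to the remainder.
  leading term 1: no divisor's leading term divides it; move 12 to the remainder.
  remainder -2*x_2**3 - 29/5*x_2**2 + 12/5*x_2 + 12 ≠ 0; add h_4 = -2*x_2**3 - 29/5*x_2**2 + 12/5*x_2 + 12 to the basis.

The other S-polynomials (S(f_2,h_3), S(f_1,h_4), S(f_2,h_4), S(h_3,h_4)) all reduce to 0 modulo the current basis, so we have a Gröbner basis.
Inter-reduce: drop elements whose leading term is divisible by another's, tail-reduce, and make monic.
Reduced Gröbner basis: {x_1 + 2*x_2**2 + 4/5*x_2 - 27/5, x_2**3 + 29/10*x_2**2 - 6/5*x_2 - 6}.

A lex Gröbner basis eliminates variables successively. Here x_2**3 + 29/10*x_2**2 - 6/5*x_2 - 6 depends only on x_2, with roots {-2, -9/20 + sqrt(1281)/20, -sqrt(1281)/20 - 9/20}; lifting each root through the earlier basis elements recovers the full solutions.
  x_2 = -2: the earlier basis element becomes x_1 + 1 = 0, giving x_1 = -1 — point (-1, -2).
  x_2 = -9/20 + sqrt(1281)/20: the earlier basis element becomes x_1 - sqrt(1281)/20 + 21/20 = 0, giving x_1 = -21/20 + sqrt(1281)/20 — point (-21/20 + sqrt(1281)/20, -9/20 + sqrt(1281)/20).
  x_2 = -sqrt(1281)/20 - 9/20: the earlier basis element becomes x_1 + 21/20 + sqrt(1281)/20 = 0, giving x_1 = -sqrt(1281)/20 - 21/20 — point (-sqrt(1281)/20 - 21/20, -sqrt(1281)/20 - 9/20).
Substituting each solution back into the original system confirms all equations vanish.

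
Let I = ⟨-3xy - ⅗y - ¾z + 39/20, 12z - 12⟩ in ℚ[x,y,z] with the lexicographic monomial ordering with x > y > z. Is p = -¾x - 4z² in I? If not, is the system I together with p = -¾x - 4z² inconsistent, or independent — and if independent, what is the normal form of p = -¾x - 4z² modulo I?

-¾x - 4z² is independent of I; its normal form modulo I is -¾x - 4.

First compute the reduced Gröbner basis of I by Buchberger's algorithm.
f_1 = -3xy - ⅗y - ¾z + 39/20, LT = xy.
f_2 = 12z - 12, LT = z.

The S-polynomials (S(f_1,f_2)) all reduce to 0 modulo the current basis, so we have a Gröbner basis.
Inter-reduce: drop elements whose leading term is divisible by another's, tail-reduce, and make monic.
Reduced Gröbner basis: {xy + ⅕y - ⅖, z - 1}.
Label its elements g_1 = xy + ⅕y - ⅖, g_2 = z - 1.

Reduce p = -¾x - 4z² modulo G:
  leading term x: no divisor's leading term divides it; move -¾x to the remainder.
  leading term z²: subtract (-4z)·g_2 from -4z² → -4z
  leading term z: subtract (-4)·g_2 from -4z → -4
  leading term 1: no divisor's leading term divides it; move -4 to the remainder.
  normal form = -¾x - 4.
The normal form is nonzero, so p ∉ I. Since p minus its normal form lies in I, I + (p) = I + (r) where r = -¾x - 4; decide whether this ideal is the whole ring.
Run Buchberger on G together with r (pairs among the g_i already reduce to 0 since G is a Gröbner basis):
g_1 = xy + ⅕y - ⅖, LT = xy.
g_2 = z - 1, LT = z.
r = -¾x - 4, LT = x.

S(g_1,r): lcm = xy. S = -77/15y - ⅖.
  reduce S modulo (g_1, g_2, r):
  remainder -77/15y - ⅖ ≠ 0; add m_4 = -77/15y - ⅖ to the basis.

The other S-polynomials (S(g_1,g_2), S(g_2,r), S(g_1,m_4), S(g_2,m_4), S(r,m_4)) all reduce to 0 modulo the current basis, so we have a Gröbner basis.
Inter-reduce: drop elements whose leading term is divisible by another's, tail-reduce, and make monic.
Reduced Gröbner basis: {x + 16/3, y + 6/77, z - 1}.
The reduced Gröbner basis of I + (p) is {x + 16/3, y + 6/77, z - 1} ≠ {1}, a proper ideal, so the enlarged system stays consistent: p is independent of I, with normal form -¾x - 4.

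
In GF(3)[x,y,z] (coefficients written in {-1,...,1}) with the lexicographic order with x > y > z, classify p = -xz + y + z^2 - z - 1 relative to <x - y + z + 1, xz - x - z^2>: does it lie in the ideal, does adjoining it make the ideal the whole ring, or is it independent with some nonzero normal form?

First compute the reduced Gröbner basis of I by Buchberger's algorithm.
f_1 = x - y + z + 1, LT = x.
f_2 = xz - x - z^2, LT = xz.

S(f_1,f_2): lcm = xz. S = x - yz - z^2 + z.
  leading term x: subtract (1)·f_1 from x - yz - z^2 + z → -yz + y - z^2 - 1
  leading term yz: no divisor's leading term divides it; move -yz to the remainder.
  leading term y: no divisor's leading term divides it; move y to the remainder.
  leading term z^2: no divisor's leading term divides it; move -z^2 to the remainder.
  leading term 1: no divisor's leading term divides it; move -1 to the remainder.
  remainder -yz + y - z^2 - 1 ≠ 0; add h_3 = -yz + y - z^2 - 1 to the basis.

The other S-polynomials (S(f_1,h_3), S(f_2,h_3)) all reduce to 0 modulo the current basis, so we have a Gröbner basis.
Inter-reduce: drop elements whose leading term is divisible by another's, tail-reduce, and make monic.
Reduced Gröbner basis: {x - y + z + 1, yz - y + z^2 + 1}.
Label its elements g_1 = x - y + z + 1, g_2 = yz - y + z^2 + 1.

Reduce p = -xz + y + z^2 - z - 1 modulo G:
  leading term xz: subtract (-z)·g_1 from -xz + y + z^2 - z - 1 → -yz + y - z^2 - 1
  leading term yz: subtract (-1)·g_2 from -yz + y - z^2 - 1 → 0
  normal form = 0.
Since the normal form is 0, p ∈ I.

-xz + y + z^2 - z - 1 lies in I (it reduces to 0).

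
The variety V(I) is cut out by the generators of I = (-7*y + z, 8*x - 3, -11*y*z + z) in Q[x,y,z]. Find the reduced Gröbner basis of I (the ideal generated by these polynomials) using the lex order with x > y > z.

f_1 = -7*y + z, LT = y.
f_2 = 8*x - 3, LT = x.
f_3 = -11*y*z + z, LT = y*z.

S(f_1,f_2): leading monomials are coprime, so the S-polynomial reduces to 0 (Buchberger's first criterion).
S(f_1,f_3): lcm = y*z. S = -1/7*z**2 + 1/11*z.
  leading term z**2: no divisor's leading term divides it; move -1/7*z**2 to the remainder.
  leading term z: no divisor's leading term divides it; move 1/11*z to the remainder.
  remainder -1/7*z**2 + 1/11*z ≠ 0; add g_4 = -1/7*z**2 + 1/11*z to the basis.

S(f_2,f_3): leading monomials are coprime, so the S-polynomial reduces to 0 (Buchberger's first criterion).
S(f_1,g_4): leading monomials are coprime, so the S-polynomial reduces to 0 (Buchberger's first criterion).
S(f_2,g_4): leading monomials are coprime, so the S-polynomial reduces to 0 (Buchberger's first criterion).
S(f_3,g_4): lcm = y*z**2. S = 7/11*y*z - 1/11*z**2.
  leading term y*z: subtract (-1/11*z)·f_1 from 7/11*y*z - 1/11*z**2 → 0
  remainder 0.

Every S-polynomial of the final basis reduces to 0, so we have a Gröbner basis.
Inter-reduce: drop elements whose leading term is divisible by another's, tail-reduce, and make monic.

G = {x - 3/8, y - 1/7*z, z**2 - 7/11*z}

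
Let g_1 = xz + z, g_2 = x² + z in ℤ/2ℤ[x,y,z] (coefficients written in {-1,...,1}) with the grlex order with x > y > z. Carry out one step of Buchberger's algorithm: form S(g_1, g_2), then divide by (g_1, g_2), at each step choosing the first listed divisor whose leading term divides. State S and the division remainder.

lcm(LM(g_1), LM(g_2)) = x²z.
S = (lcm/LT(g_1))·g_1 − (lcm/LT(g_2))·g_2 = xz + z².
Reduce S modulo (g_1, g_2) in that order:
  leading term xz: subtract (1)·g_1 from xz + z² → z² + z
  leading term z²: no divisor's leading term divides it; move z² to the remainder.
  leading term z: no divisor's leading term divides it; move z to the remainder.
The remainder z² + z is nonzero, so it would be added as the next basis element.

S(g_1, g_2) = xz + z²; remainder on division = z² + z.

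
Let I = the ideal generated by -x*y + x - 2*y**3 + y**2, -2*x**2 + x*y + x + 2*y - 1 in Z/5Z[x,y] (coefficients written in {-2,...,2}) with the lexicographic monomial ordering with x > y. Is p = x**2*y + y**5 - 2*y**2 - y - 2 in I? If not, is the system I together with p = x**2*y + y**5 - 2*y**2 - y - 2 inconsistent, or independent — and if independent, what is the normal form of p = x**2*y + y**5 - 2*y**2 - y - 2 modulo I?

x**2*y + y**5 - 2*y**2 - y - 2 lies in I (it reduces to 0).

First compute the reduced Gröbner basis of I by Buchberger's algorithm.
f_1 = -x*y + x - 2*y**3 + y**2, LT = x*y.
f_2 = -2*x**2 + x*y + x + 2*y - 1, LT = x**2.

S(f_1,f_2): lcm = x**2*y. S = -x**2 + 2*x*y**3 + 2*x*y**2 - 2*x*y + y**2 + 2*y.
  leading term x**2: subtract (-2)·f_2 from -x**2 + 2*x*y**3 + 2*x*y**2 - 2*x*y + y**2 + 2*y → 2*x*y**3 + 2*x*y**2 + 2*x + y**2 + y - 2
  leading term x*y**3: subtract (-2*y**2)·f_1 from 2*x*y**3 + 2*x*y**2 + 2*x + y**2 + y - 2 → -x*y**2 + 2*x + y**5 + 2*y**4 + y**2 + y - 2
  leading term x*y**2: subtract (y)·f_1 from -x*y**2 + 2*x + y**5 + 2*y**4 + y**2 + y - 2 → -x*y + 2*x + y**5 - y**4 - y**3 + y**2 + y - 2
  leading term x*y: subtract (1)·f_1 from -x*y + 2*x + y**5 - y**4 - y**3 + y**2 + y - 2 → x + y**5 - y**4 + y**3 + y - 2
  leading term x: no divisor's leading term divides it; move x to the remainder.
  leading term y**5: no divisor's leading term divides it; move y**5 to the remainder.
  leading term y**4: no divisor's leading term divides it; move -y**4 to the remainder.
  leading term y**3: no divisor's leading term divides it; move y**3 to the remainder.
  leading term y: no divisor's leading term divides it; move y to the remainder.
  leading term 1: no divisor's leading term divides it; move -2 to the remainder.
  remainder x + y**5 - y**4 + y**3 + y - 2 ≠ 0; add h_3 = x + y**5 - y**4 + y**3 + y - 2 to the basis.

S(f_1,h_3): lcm = x*y. S = -x - y**6 + y**5 - y**4 + 2*y**3 - 2*y**2 + 2*y.
  leading term x: subtract (-1)·h_3 from -x - y**6 + y**5 - y**4 + 2*y**3 - 2*y**2 + 2*y → -y**6 + 2*y**5 - 2*y**4 - 2*y**3 - 2*y**2 - 2*y - 2
  leading term y**6: no divisor's leading term divides it; move -y**6 to the remainder.
  leading term y**5: no divisor's leading term divides it; move 2*y**5 to the remainder.
  leading term y**4: no divisor's leading term divides it; move -2*y**4 to the remainder.
  leading term y**3: no divisor's leading term divides it; move -2*y**3 to the remainder.
  leading term y**2: no divisor's leading term divides it; move -2*y**2 to the remainder.
  leading term y: no divisor's leading term divides it; move -2*y to the remainder.
  leading term 1: no divisor's leading term divides it; move -2 to the remainder.
  remainder -y**6 + 2*y**5 - 2*y**4 - 2*y**3 - 2*y**2 - 2*y - 2 ≠ 0; add h_4 = -y**6 + 2*y**5 - 2*y**4 - 2*y**3 - 2*y**2 - 2*y - 2 to the basis.

The other S-polynomials (S(f_2,h_3), S(f_1,h_4), S(f_2,h_4), S(h_3,h_4)) all reduce to 0 modulo the current basis, so we have a Gröbner basis.
Inter-reduce: drop elements whose leading term is divisible by another's, tail-reduce, and make monic.
Reduced Gröbner basis: {x + y**5 - y**4 + y**3 + y - 2, y**6 - 2*y**5 + 2*y**4 + 2*y**3 + 2*y**2 + 2*y + 2}.
Label its elements g_1 = x + y**5 - y**4 + y**3 + y - 2, g_2 = y**6 - 2*y**5 + 2*y**4 + 2*y**3 + 2*y**2 + 2*y + 2.

Reduce p = x**2*y + y**5 - 2*y**2 - y - 2 modulo G:
  leading term x**2*y: subtract (x*y)·g_1 from x**2*y + y**5 - 2*y**2 - y - 2 → -x*y**6 + x*y**5 - x*y**4 - x*y**2 + 2*x*y + y**5 - 2*y**2 - y - 2
  leading term x*y**6: subtract (-y**6)·g_1 from -x*y**6 + x*y**5 - x*y**4 - x*y**2 + 2*x*y + y**5 - 2*y**2 - y - 2 → x*y**5 - x*y**4 - x*y**2 + 2*x*y + y**11 - y**10 + y**9 + y**7 - 2*y**6 + y**5 - 2*y**2 - y - 2
  leading term x*y**5: subtract (y**5)·g_1 from x*y**5 - x*y**4 - x*y**2 + 2*x*y + y**11 - y**10 + y**9 + y**7 - 2*y**6 + y**5 - 2*y**2 - y - 2 → -x*y**4 - x*y**2 + 2*x*y + y**11 - 2*y**10 + 2*y**9 - y**8 + y**7 + 2*y**6 - 2*y**5 - 2*y**2 - y - 2
  leading term x*y**4: subtract (-y**4)·g_1 from -x*y**4 - x*y**2 + 2*x*y + y**11 - 2*y**10 + 2*y**9 - y**8 + y**7 + 2*y**6 - 2*y**5 - 2*y**2 - y - 2 → -x*y**2 + 2*x*y + y**11 - 2*y**10 - 2*y**9 - 2*y**8 + 2*y**7 + 2*y**6 - y**5 - 2*y**4 - 2*y**2 - y - 2
  leading term x*y**2: subtract (-y**2)·g_1 from -x*y**2 + 2*x*y + y**11 - 2*y**10 - 2*y**9 - 2*y**8 + 2*y**7 + 2*y**6 - y**5 - 2*y**4 - 2*y**2 - y - 2 → 2*x*y + y**11 - 2*y**10 - 2*y**9 - 2*y**8 - 2*y**7 + y**6 - 2*y**4 + y**3 + y**2 - y - 2
  leading term x*y: subtract (2*y)·g_1 from 2*x*y + y**11 - 2*y**10 - 2*y**9 - 2*y**8 - 2*y**7 + y**6 - 2*y**4 + y**3 + y**2 - y - 2 → y**11 - 2*y**10 - 2*y**9 - 2*y**8 - 2*y**7 - y**6 + 2*y**5 + y**4 + y**3 - y**2 - 2*y - 2
  leading term y**11: subtract (y**5)·g_2 from y**11 - 2*y**10 - 2*y**9 - 2*y**8 - 2*y**7 - y**6 + 2*y**5 + y**4 + y**3 - y**2 - 2*y - 2 → y**9 + y**8 + y**7 + 2*y**6 + y**4 + y**3 - y**2 - 2*y - 2
  leading term y**9: subtract (y**3)·g_2 from y**9 + y**8 + y**7 + 2*y**6 + y**4 + y**3 - y**2 - 2*y - 2 → -2*y**8 - y**7 - 2*y**5 - y**4 - y**3 - y**2 - 2*y - 2
  leading term y**8: subtract (-2*y**2)·g_2 from -2*y**8 - y**7 - 2*y**5 - y**4 - y**3 - y**2 - 2*y - 2 → -y**6 + 2*y**5 - 2*y**4 - 2*y**3 - 2*y**2 - 2*y - 2
  leading term y**6: subtract (-1)·g_2 from -y**6 + 2*y**5 - 2*y**4 - 2*y**3 - 2*y**2 - 2*y - 2 → 0
  normal form = 0.
Since the normal form is 0, p ∈ I.

Ideal membership is decidable via reduction modulo a Gröbner basis.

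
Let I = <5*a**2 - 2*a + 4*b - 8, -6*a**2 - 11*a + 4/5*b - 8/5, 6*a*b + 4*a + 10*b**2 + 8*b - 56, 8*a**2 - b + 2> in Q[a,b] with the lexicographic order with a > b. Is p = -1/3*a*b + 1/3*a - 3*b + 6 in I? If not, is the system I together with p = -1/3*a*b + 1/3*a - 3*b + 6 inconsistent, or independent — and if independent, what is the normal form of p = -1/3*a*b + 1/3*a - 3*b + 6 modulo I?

First compute the reduced Gröbner basis of I by Buchberger's algorithm.
f_1 = 5*a**2 - 2*a + 4*b - 8, LT = a**2.
f_2 = -6*a**2 - 11*a + 4/5*b - 8/5, LT = a**2.
f_3 = 6*a*b + 4*a + 10*b**2 + 8*b - 56, LT = a*b.
f_4 = 8*a**2 - b + 2, LT = a**2.

S(f_1,f_2): lcm = a**2. S = -67/30*a + 14/15*b - 28/15.
  leading term a: no divisor's leading term divides it; move -67/30*a to the remainder.
  leading term b: no divisor's leading term divides it; move 14/15*b to the remainder.
  leading term 1: no divisor's leading term divides it; move -28/15 to the remainder.
  remainder -67/30*a + 14/15*b - 28/15 ≠ 0; add h_5 = -67/30*a + 14/15*b - 28/15 to the basis.

S(f_1,f_3): lcm = a**2*b. S = -2/3*a**2 - 5/3*a*b**2 - 26/15*a*b + 28/3*a + 4/5*b**2 - 8/5*b.
  leading term a**2: subtract (-2/15)·f_1 from -2/3*a**2 - 5/3*a*b**2 - 26/15*a*b + 28/3*a + 4/5*b**2 - 8/5*b → -5/3*a*b**2 - 26/15*a*b + 136/15*a + 4/5*b**2 - 16/15*b - 16/15
  leading term a*b**2: subtract (-5/18*b)·f_3 from -5/3*a*b**2 - 26/15*a*b + 136/15*a + 4/5*b**2 - 16/15*b - 16/15 → -28/45*a*b + 136/15*a + 25/9*b**3 + 136/45*b**2 - 748/45*b - 16/15
  leading term a*b: subtract (-14/135)·f_3 from -28/45*a*b + 136/15*a + 25/9*b**3 + 136/45*b**2 - 748/45*b - 16/15 → 256/27*a + 25/9*b**3 + 548/135*b**2 - 2132/135*b - 928/135
  leading term a: subtract (-2560/603)·h_5 from 256/27*a + 25/9*b**3 + 548/135*b**2 - 2132/135*b - 928/135 → 25/9*b**3 + 548/135*b**2 - 35668/3015*b - 133856/9045
  leading term b**3: no divisor's leading term divides it; move 25/9*b**3 to the remainder.
  leading term b**2: no divisor's leading term divides it; move 548/135*b**2 to the remainder.
  leading term b: no divisor's leading term divides it; move -35668/3015*b to the remainder.
  leading term 1: no divisor's leading term divides it; move -133856/9045 to the remainder.
  remainder 25/9*b**3 + 548/135*b**2 - 35668/3015*b - 133856/9045 ≠ 0; add h_6 = 25/9*b**3 + 548/135*b**2 - 35668/3015*b - 133856/9045 to the basis.

S(f_1,f_4): lcm = a**2. S = -2/5*a + 37/40*b - 37/20.
  leading term a: subtract (12/67)·h_5 from -2/5*a + 37/40*b - 37/20 → 2031/2680*b - 2031/1340
  leading term b: no divisor's leading term divides it; move 2031/2680*b to the remainder.
  leading term 1: no divisor's leading term divides it; move -2031/1340 to the remainder.
  remainder 2031/2680*b - 2031/1340 ≠ 0; add h_7 = 2031/2680*b - 2031/1340 to the basis.

The other S-polynomials (S(f_2,f_3), S(f_2,f_4), S(f_3,f_4), S(f_1,h_5), S(f_2,h_5), S(f_3,h_5), S(f_4,h_5), S(f_1,h_6), S(f_2,h_6), S(f_3,h_6), S(f_4,h_6), S(h_5,h_6), S(f_1,h_7), S(f_2,h_7), S(f_3,h_7), S(f_4,h_7), S(h_5,h_7), S(h_6,h_7)) all reduce to 0 modulo the current basis, so we have a Gröbner basis.
Inter-reduce: drop elements whose leading term is divisible by another's, tail-reduce, and make monic.
Reduced Gröbner basis: {a, b - 2}.
Label its elements g_1 = a, g_2 = b - 2.

Reduce p = -1/3*a*b + 1/3*a - 3*b + 6 modulo G:
  leading term a*b: subtract (-1/3*b)·g_1 from -1/3*a*b + 1/3*a - 3*b + 6 → 1/3*a - 3*b + 6
  leading term a: subtract (1/3)·g_1 from 1/3*a - 3*b + 6 → -3*b + 6
  leading term b: subtract (-3)·g_2 from -3*b + 6 → 0
  normal form = 0.
Since the normal form is 0, p ∈ I.

-1/3*a*b + 1/3*a - 3*b + 6 lies in I (it reduces to 0).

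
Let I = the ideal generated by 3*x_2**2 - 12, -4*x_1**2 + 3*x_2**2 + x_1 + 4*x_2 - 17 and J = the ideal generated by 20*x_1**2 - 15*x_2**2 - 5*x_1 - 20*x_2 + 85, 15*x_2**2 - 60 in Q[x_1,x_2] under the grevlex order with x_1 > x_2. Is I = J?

Two ideals are equal iff their reduced Gröbner bases coincide (the reduced basis is unique for a fixed ordering).
Buchberger on the first generating set:
f_1 = 3*x_2**2 - 12, LT = x_2**2.
f_2 = -4*x_1**2 + 3*x_2**2 + x_1 + 4*x_2 - 17, LT = x_1**2.

The S-polynomials (S(f_1,f_2)) all reduce to 0 modulo the current basis, so we have a Gröbner basis.
Inter-reduce: drop elements whose leading term is divisible by another's, tail-reduce, and make monic.
Reduced Gröbner basis: {x_1**2 - 1/4*x_1 - x_2 + 5/4, x_2**2 - 4}.

Buchberger on the second generating set:
h_1 = 20*x_1**2 - 15*x_2**2 - 5*x_1 - 20*x_2 + 85, LT = x_1**2.
h_2 = 15*x_2**2 - 60, LT = x_2**2.

The S-polynomials (S(h_1,h_2)) all reduce to 0 modulo the current basis, so we have a Gröbner basis.
Inter-reduce: drop elements whose leading term is divisible by another's, tail-reduce, and make monic.
Reduced Gröbner basis: {x_1**2 - 1/4*x_1 - x_2 + 5/4, x_2**2 - 4}.

These coincide, so the ideals are equal.

Yes, the ideals are equal.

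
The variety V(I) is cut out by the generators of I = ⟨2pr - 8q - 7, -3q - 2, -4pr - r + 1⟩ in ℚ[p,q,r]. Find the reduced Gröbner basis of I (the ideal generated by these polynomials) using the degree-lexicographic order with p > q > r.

G = {p + 5/14, q + ⅔, r + 7/3}

f_1 = 2pr - 8q - 7, LT = pr.
f_2 = -3q - 2, LT = q.
f_3 = -4pr - r + 1, LT = pr.

S(f_1,f_3): lcm = pr. S = -4q - ¼r - 13/4.
  reduce S modulo (f_1, f_2, f_3):
  remainder -¼r - 7/12 ≠ 0; add g_4 = -¼r - 7/12 to the basis.

S(f_1,g_4): lcm = pr. S = -7/3p - 4q - 7/2.
  reduce S modulo (f_1, f_2, f_3, g_4):
  remainder -7/3p - ⅚ ≠ 0; add g_5 = -7/3p - ⅚ to the basis.

The other S-polynomials (S(f_1,f_2), S(f_2,f_3), S(f_2,g_4), S(f_3,g_4), S(f_1,g_5), S(f_2,g_5), S(f_3,g_5), S(g_4,g_5)) all reduce to 0 modulo the current basis, so we have a Gröbner basis.
Inter-reduce: drop elements whose leading term is divisible by another's, tail-reduce, and make monic.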